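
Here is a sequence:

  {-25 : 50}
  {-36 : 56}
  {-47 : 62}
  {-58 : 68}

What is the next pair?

{-69 : 74}

First component: −11 each step, so -25, -36, -47, -58 → -69.
Second component: +6 each step; 50, 56, 62, 68 → 74.
Putting it together: {-69 : 74}.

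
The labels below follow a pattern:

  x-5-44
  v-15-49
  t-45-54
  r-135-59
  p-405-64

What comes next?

Letter — letters move back 2 places in the alphabet: x, v, t, r, p → n.
Second component: ×3 each step, so 5, 15, 45, 135, 405 → 1215.
Third component goes 44, 49, 54, 59, 64 → 69 (+5 each step).
Combining the parts gives n-1215-69.

n-1215-69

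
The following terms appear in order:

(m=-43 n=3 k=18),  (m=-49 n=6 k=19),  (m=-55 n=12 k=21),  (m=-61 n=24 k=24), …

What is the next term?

(m=-67 n=48 k=28)

M — −6 each step: -43, -49, -55, -61 → -67.
N — ×2 each step: 3, 6, 12, 24 → 48.
K — differences are 1, 2, 3, … (increasing by 1 each time): 18, 19, 21, 24 → 28.
Combining the parts gives (m=-67 n=48 k=28).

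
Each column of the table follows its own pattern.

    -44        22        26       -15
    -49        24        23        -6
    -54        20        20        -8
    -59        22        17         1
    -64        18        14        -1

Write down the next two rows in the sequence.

For the first component, −5 each step: -44, -49, -54, -59, -64 → -69 → -74.
Second component: 22, 24, 20, 22, 18 → 20 → 16 (alternating steps +2, −4, +2, −4, …).
Third component: −3 each step, so 26, 23, 20, 17, 14 → 11 → 8.
Fourth component: alternating steps +9, −2, +9, −2, …, so -15, -6, -8, 1, -1 → 8 → 6.
Putting the parts together: -69  20  11  8 and then -74  16  8  6.

-69  20  11  8; -74  16  8  6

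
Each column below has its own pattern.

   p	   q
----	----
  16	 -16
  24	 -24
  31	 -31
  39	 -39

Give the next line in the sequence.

46  -46

For the column p, alternating steps +8, +7, +8, +7, …: 16, 24, 31, 39 → 46.
Column q: always the negative of the column p; -16, -24, -31, -39 → -46.
Putting it together: 46  -46.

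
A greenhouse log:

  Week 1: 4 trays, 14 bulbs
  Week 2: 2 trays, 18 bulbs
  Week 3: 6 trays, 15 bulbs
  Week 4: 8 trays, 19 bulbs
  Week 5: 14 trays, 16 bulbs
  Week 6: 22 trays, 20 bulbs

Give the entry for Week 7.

Trays: 4, 2, 6, 8, 14, 22 → 36 (each term is the sum of the two before it).
For the bulbs, alternating steps +4, −3, +4, −3, …: 14, 18, 15, 19, 16, 20 → 17.
Putting it together: 36 trays, 17 bulbs.

36 trays, 17 bulbs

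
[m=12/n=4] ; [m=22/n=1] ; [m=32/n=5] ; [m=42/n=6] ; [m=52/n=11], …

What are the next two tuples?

M: 12, 22, 32, 42, 52 → 62 → 72 (+10 each step).
N — each term is the sum of the two before it: 4, 1, 5, 6, 11 → 17 → 28.
Putting the parts together: [m=62/n=17] and then [m=72/n=28].

[m=62/n=17], [m=72/n=28]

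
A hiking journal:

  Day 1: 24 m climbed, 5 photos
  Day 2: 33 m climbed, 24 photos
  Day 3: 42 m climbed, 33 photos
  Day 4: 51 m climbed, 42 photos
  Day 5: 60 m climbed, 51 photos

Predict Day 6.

M climbed: +9 each step; 24, 33, 42, 51, 60 → 69.
Photos goes 5, 24, 33, 42, 51 → 60 (always the previous value of the m climbed).
Combining the parts gives 69 m climbed, 60 photos.

69 m climbed, 60 photos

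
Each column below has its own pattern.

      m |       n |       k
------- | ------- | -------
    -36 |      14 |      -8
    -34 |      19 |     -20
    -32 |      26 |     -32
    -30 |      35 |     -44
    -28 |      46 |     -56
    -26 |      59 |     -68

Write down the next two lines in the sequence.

-24  74  -80; -22  91  -92

Column m: +2 each step, so -36, -34, -32, -30, -28, -26 → -24 → -22.
Column n goes 14, 19, 26, 35, 46, 59 → 74 → 91 (differences are 5, 7, 9, … (increasing by 2 each time)).
Column k: −12 each step, so -8, -20, -32, -44, -56, -68 → -80 → -92.
So the next two lines are -24  74  -80 and -22  91  -92.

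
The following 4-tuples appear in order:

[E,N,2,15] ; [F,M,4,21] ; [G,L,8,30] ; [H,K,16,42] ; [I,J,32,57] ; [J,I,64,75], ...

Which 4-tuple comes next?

[K,H,128,96]

First letter — letters move forward 1 place in the alphabet: E, F, G, H, I, J → K.
Second letter — letters move back 1 place in the alphabet: N, M, L, K, J, I → H.
Third part: ×2 each step, so 2, 4, 8, 16, 32, 64 → 128.
For the fourth part, differences are 6, 9, 12, … (increasing by 3 each time): 15, 21, 30, 42, 57, 75 → 96.
Putting it together: [K,H,128,96].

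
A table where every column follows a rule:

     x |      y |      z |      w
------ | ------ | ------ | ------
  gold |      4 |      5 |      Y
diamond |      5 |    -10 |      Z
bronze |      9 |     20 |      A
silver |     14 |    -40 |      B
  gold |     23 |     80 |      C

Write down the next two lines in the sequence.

For the column x, repeats gold → diamond → bronze → silver: gold, diamond, bronze, silver, gold → diamond → bronze.
For the column y, each term is the sum of the two before it: 4, 5, 9, 14, 23 → 37 → 60.
Column z: 5, -10, 20, -40, 80 → -160 → 320 (×(-2) each step).
Column w: letters move forward 1 place in the alphabet, wrapping Z→A, so Y, Z, A, B, C → D → E.
Putting the parts together: diamond  37  -160  D and then bronze  60  320  E.

diamond  37  -160  D; bronze  60  320  E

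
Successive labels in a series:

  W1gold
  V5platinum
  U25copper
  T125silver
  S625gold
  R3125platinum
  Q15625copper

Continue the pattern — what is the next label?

Letter: W, V, U, T, S, R, Q → P (letters move back 1 place in the alphabet).
Second component goes 1, 5, 25, 125, 625, 3125, 15625 → 78125 (×5 each step).
Metal: repeats gold → platinum → copper → silver, so gold, platinum, copper, silver, gold, platinum, copper → silver.
Combining the parts gives P78125silver.

P78125silver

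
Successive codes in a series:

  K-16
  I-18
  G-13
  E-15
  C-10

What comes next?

A-12

Letter — letters move back 2 places in the alphabet: K, I, G, E, C → A.
Second component: alternating steps +2, −5, +2, −5, …, so 16, 18, 13, 15, 10 → 12.
So the next code is A-12.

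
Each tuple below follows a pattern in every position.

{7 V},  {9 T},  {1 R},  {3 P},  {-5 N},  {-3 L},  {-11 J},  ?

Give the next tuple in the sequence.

{-9 H}

First value: 7, 9, 1, 3, -5, -3, -11 → -9 (alternating steps +2, −8, +2, −8, …).
Letter goes V, T, R, P, N, L, J → H (letters move back 2 places in the alphabet).
Putting it together: {-9 H}.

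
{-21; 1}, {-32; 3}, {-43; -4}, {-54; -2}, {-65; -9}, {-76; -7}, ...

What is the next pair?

First slot goes -21, -32, -43, -54, -65, -76 → -87 (−11 each step).
Second slot: alternating steps +2, −7, +2, −7, …, so 1, 3, -4, -2, -9, -7 → -14.
Combining the parts gives {-87; -14}.

{-87; -14}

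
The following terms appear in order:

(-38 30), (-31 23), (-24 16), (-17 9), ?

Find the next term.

First coordinate — +7 each step: -38, -31, -24, -17 → -10.
Second coordinate — together with the first coordinate always sums to -8: 30, 23, 16, 9 → 2.
So the next term is (-10 2).

(-10 2)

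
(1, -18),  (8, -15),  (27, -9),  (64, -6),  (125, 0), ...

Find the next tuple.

First slot: 1, 8, 27, 64, 125 → 216 (perfect cubes: 1³, 2³, 3³, …).
Second slot — alternating steps +3, +6, +3, +6, …: -18, -15, -9, -6, 0 → 3.
Combining the parts gives (216, 3).

(216, 3)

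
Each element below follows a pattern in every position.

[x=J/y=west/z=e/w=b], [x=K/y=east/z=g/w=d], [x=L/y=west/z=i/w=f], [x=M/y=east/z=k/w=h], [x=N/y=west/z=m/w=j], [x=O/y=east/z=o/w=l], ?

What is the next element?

[x=P/y=west/z=q/w=n]

X: letters move forward 1 place in the alphabet; J, K, L, M, N, O → P.
Y: west, east, west, east, west, east → west (alternates west ↔ east).
Z: e, g, i, k, m, o → q (letters move forward 2 places in the alphabet).
W: letters move forward 2 places in the alphabet, so b, d, f, h, j, l → n.
So the next element is [x=P/y=west/z=q/w=n].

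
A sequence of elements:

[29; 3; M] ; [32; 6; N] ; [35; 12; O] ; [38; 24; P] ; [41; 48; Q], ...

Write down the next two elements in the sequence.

[44; 96; R], [47; 192; S]

For the first part, +3 each step: 29, 32, 35, 38, 41 → 44 → 47.
Second part: ×2 each step; 3, 6, 12, 24, 48 → 96 → 192.
Letter — letters move forward 1 place in the alphabet: M, N, O, P, Q → R → S.
So the next two elements are [44; 96; R] and [47; 192; S].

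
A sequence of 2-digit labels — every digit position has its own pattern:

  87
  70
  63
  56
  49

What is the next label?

32

For the first digit, −1 each step, mod 10: 8, 7, 6, 5, 4 → 3.
Second digit: 7, 0, 3, 6, 9 → 2 (+3 each step, mod 10).
So the next label is 32.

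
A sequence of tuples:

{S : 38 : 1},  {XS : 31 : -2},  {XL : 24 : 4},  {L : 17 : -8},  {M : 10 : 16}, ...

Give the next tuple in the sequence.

{S : 3 : -32}

Size goes S, XS, XL, L, M → S (runs backward through clothing sizes XS→XL).
Second part: 38, 31, 24, 17, 10 → 3 (−7 each step).
Third part — ×(-2) each step: 1, -2, 4, -8, 16 → -32.
Combining the parts gives {S : 3 : -32}.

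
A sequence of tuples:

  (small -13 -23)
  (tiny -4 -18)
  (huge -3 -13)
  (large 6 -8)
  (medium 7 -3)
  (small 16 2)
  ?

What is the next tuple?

(tiny 17 7)

Size — repeats small → tiny → huge → large → medium: small, tiny, huge, large, medium, small → tiny.
Second coordinate: alternating steps +9, +1, +9, +1, …, so -13, -4, -3, 6, 7, 16 → 17.
Third coordinate: +5 each step, so -23, -18, -13, -8, -3, 2 → 7.
So the next tuple is (tiny 17 7).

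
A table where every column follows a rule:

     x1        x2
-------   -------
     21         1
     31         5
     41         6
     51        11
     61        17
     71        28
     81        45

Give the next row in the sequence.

For the column x1, +10 each step: 21, 31, 41, 51, 61, 71, 81 → 91.
Column x2: each term is the sum of the two before it; 1, 5, 6, 11, 17, 28, 45 → 73.
So the next row is 91  73.

91  73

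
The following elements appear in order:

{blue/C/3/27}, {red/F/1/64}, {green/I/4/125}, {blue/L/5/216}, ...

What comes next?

Colour: repeats blue → red → green; blue, red, green, blue → red.
Letter: letters move forward 3 places in the alphabet; C, F, I, L → O.
Third component — each term is the sum of the two before it: 3, 1, 4, 5 → 9.
Fourth component — perfect cubes: 3³, 4³, 5³, …: 27, 64, 125, 216 → 343.
Combining the parts gives {red/O/9/343}.

{red/O/9/343}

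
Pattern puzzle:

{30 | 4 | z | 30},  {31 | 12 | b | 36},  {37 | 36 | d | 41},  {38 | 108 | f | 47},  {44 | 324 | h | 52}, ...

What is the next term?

First entry — alternating steps +1, +6, +1, +6, …: 30, 31, 37, 38, 44 → 45.
Second entry: ×3 each step, so 4, 12, 36, 108, 324 → 972.
Letter: z, b, d, f, h → j (letters move forward 2 places in the alphabet, wrapping Z→A).
Fourth entry — alternating steps +6, +5, +6, +5, …: 30, 36, 41, 47, 52 → 58.
So the next term is {45 | 972 | j | 58}.

{45 | 972 | j | 58}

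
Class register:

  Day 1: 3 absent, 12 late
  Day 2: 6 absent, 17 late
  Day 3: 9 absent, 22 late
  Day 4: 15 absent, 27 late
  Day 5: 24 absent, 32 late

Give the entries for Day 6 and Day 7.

39 absent, 37 late; 63 absent, 42 late

Absent — each term is the sum of the two before it: 3, 6, 9, 15, 24 → 39 → 63.
For the late, +5 each step: 12, 17, 22, 27, 32 → 37 → 42.
So the next two rows are 39 absent, 37 late and 63 absent, 42 late.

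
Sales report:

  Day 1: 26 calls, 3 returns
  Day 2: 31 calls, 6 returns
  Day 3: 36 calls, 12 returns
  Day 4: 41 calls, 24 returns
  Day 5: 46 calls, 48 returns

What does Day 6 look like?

51 calls, 96 returns

For the calls, +5 each step: 26, 31, 36, 41, 46 → 51.
Returns — ×2 each step: 3, 6, 12, 24, 48 → 96.
Combining the parts gives 51 calls, 96 returns.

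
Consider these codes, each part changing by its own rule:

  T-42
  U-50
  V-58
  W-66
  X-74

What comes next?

Letter: letters move forward 1 place in the alphabet, so T, U, V, W, X → Y.
Second component: 42, 50, 58, 66, 74 → 82 (+8 each step).
Putting it together: Y-82.

Y-82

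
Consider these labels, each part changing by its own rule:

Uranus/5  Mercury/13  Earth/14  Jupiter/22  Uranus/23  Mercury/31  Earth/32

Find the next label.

Planet — repeats Uranus → Mercury → Earth → Jupiter: Uranus, Mercury, Earth, Jupiter, Uranus, Mercury, Earth → Jupiter.
Second component: 5, 13, 14, 22, 23, 31, 32 → 40 (alternating steps +8, +1, +8, +1, …).
Putting it together: Jupiter/40.

Jupiter/40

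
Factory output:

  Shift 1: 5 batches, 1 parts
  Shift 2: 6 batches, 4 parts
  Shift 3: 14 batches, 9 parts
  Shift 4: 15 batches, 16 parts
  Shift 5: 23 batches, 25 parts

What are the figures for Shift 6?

24 batches, 36 parts

Batches: alternating steps +1, +8, +1, +8, …, so 5, 6, 14, 15, 23 → 24.
For the parts, perfect squares: 1², 2², 3², …: 1, 4, 9, 16, 25 → 36.
So the next record is 24 batches, 36 parts.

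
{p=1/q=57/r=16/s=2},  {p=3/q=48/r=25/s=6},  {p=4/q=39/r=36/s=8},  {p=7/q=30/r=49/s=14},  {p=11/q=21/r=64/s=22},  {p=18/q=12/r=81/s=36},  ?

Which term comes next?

P — each term is the sum of the two before it: 1, 3, 4, 7, 11, 18 → 29.
Q: −9 each step, so 57, 48, 39, 30, 21, 12 → 3.
For the r, perfect squares: 4², 5², 6², …: 16, 25, 36, 49, 64, 81 → 100.
S: always 2 × the p; 2, 6, 8, 14, 22, 36 → 58.
Putting it together: {p=29/q=3/r=100/s=58}.

{p=29/q=3/r=100/s=58}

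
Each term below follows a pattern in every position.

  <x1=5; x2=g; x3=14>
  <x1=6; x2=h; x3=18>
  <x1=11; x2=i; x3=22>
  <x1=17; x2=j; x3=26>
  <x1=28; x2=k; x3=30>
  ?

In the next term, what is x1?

45

X1 goes 5, 6, 11, 17, 28 → 45 (each term is the sum of the two before it).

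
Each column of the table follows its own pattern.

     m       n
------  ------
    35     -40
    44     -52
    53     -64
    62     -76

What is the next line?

71  -88

Column m — +9 each step: 35, 44, 53, 62 → 71.
For the column n, −12 each step: -40, -52, -64, -76 → -88.
Combining the parts gives 71  -88.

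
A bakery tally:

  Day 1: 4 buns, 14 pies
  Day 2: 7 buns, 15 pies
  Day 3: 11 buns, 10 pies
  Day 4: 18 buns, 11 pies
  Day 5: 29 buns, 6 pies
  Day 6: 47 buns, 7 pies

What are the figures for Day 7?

Buns goes 4, 7, 11, 18, 29, 47 → 76 (each term is the sum of the two before it).
For the pies, alternating steps +1, −5, +1, −5, …: 14, 15, 10, 11, 6, 7 → 2.
So the next line is 76 buns, 2 pies.

76 buns, 2 pies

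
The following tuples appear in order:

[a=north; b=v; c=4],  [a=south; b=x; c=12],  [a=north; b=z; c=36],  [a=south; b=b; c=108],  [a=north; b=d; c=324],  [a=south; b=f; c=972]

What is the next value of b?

h

For the b, letters move forward 2 places in the alphabet, wrapping Z→A: v, x, z, b, d, f → h.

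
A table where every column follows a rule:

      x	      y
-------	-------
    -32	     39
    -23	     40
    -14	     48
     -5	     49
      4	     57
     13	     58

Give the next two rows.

22  66; 31  67

For the column x, +9 each step: -32, -23, -14, -5, 4, 13 → 22 → 31.
For the column y, alternating steps +1, +8, +1, +8, …: 39, 40, 48, 49, 57, 58 → 66 → 67.
So the next two rows are 22  66 and 31  67.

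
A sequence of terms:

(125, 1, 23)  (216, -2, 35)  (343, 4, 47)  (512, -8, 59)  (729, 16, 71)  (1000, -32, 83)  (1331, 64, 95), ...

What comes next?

First slot: 125, 216, 343, 512, 729, 1000, 1331 → 1728 (perfect cubes: 5³, 6³, 7³, …).
For the second slot, ×(-2) each step: 1, -2, 4, -8, 16, -32, 64 → -128.
Third slot: +12 each step, so 23, 35, 47, 59, 71, 83, 95 → 107.
Putting it together: (1728, -128, 107).

(1728, -128, 107)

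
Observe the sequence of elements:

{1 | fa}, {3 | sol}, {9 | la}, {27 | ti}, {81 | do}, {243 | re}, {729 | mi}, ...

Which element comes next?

{2187 | fa}

First slot: 1, 3, 9, 27, 81, 243, 729 → 2187 (×3 each step).
Note: fa, sol, la, ti, do, re, mi → fa (runs through the solfège scale do→ti).
Putting it together: {2187 | fa}.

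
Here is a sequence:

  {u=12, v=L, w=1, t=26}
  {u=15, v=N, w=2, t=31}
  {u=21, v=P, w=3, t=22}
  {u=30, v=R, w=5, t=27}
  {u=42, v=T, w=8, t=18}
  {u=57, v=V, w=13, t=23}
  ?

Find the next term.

U: differences are 3, 6, 9, … (increasing by 3 each time); 12, 15, 21, 30, 42, 57 → 75.
V: letters move forward 2 places in the alphabet; L, N, P, R, T, V → X.
For the w, each term is the sum of the two before it: 1, 2, 3, 5, 8, 13 → 21.
T: alternating steps +5, −9, +5, −9, …; 26, 31, 22, 27, 18, 23 → 14.
Putting it together: {u=75, v=X, w=21, t=14}.

{u=75, v=X, w=21, t=14}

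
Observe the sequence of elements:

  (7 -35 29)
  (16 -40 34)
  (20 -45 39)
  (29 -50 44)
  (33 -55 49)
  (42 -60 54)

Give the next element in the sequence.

First component goes 7, 16, 20, 29, 33, 42 → 46 (alternating steps +9, +4, +9, +4, …).
Second component — −5 each step: -35, -40, -45, -50, -55, -60 → -65.
Third component goes 29, 34, 39, 44, 49, 54 → 59 (together with the second component always sums to -6).
Putting it together: (46 -65 59).

(46 -65 59)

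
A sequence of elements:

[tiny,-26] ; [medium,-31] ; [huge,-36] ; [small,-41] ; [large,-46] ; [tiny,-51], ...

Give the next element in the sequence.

[medium,-56]

Size: repeats tiny → medium → huge → small → large; tiny, medium, huge, small, large, tiny → medium.
For the second slot, −5 each step: -26, -31, -36, -41, -46, -51 → -56.
So the next element is [medium,-56].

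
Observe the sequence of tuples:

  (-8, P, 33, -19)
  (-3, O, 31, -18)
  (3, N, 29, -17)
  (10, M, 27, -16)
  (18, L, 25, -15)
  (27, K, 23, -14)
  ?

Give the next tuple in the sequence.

First coordinate: -8, -3, 3, 10, 18, 27 → 37 (differences are 5, 6, 7, … (increasing by 1 each time)).
Letter goes P, O, N, M, L, K → J (letters move back 1 place in the alphabet).
For the third coordinate, −2 each step: 33, 31, 29, 27, 25, 23 → 21.
Fourth coordinate — +1 each step: -19, -18, -17, -16, -15, -14 → -13.
Combining the parts gives (37, J, 21, -13).

(37, J, 21, -13)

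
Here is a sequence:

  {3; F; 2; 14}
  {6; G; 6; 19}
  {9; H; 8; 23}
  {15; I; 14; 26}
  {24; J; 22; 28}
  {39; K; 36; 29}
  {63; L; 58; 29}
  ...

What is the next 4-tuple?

{102; M; 94; 28}

First entry — each term is the sum of the two before it: 3, 6, 9, 15, 24, 39, 63 → 102.
Letter: letters move forward 1 place in the alphabet, so F, G, H, I, J, K, L → M.
For the third entry, each term is the sum of the two before it: 2, 6, 8, 14, 22, 36, 58 → 94.
Fourth entry: differences are 5, 4, 3, … (decreasing by 1 each time), so 14, 19, 23, 26, 28, 29, 29 → 28.
Putting it together: {102; M; 94; 28}.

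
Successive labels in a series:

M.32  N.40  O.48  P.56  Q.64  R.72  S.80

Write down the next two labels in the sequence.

T.88 then U.96

Letter: M, N, O, P, Q, R, S → T → U (letters move forward 1 place in the alphabet).
Second component — +8 each step: 32, 40, 48, 56, 64, 72, 80 → 88 → 96.
Putting the parts together: T.88 and then U.96.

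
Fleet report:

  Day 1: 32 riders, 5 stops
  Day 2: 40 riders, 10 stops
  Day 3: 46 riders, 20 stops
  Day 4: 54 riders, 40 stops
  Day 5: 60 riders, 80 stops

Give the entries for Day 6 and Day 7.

Riders goes 32, 40, 46, 54, 60 → 68 → 74 (alternating steps +8, +6, +8, +6, …).
Stops — ×2 each step: 5, 10, 20, 40, 80 → 160 → 320.
Putting the parts together: 68 riders, 160 stops and then 74 riders, 320 stops.

68 riders, 160 stops; 74 riders, 320 stops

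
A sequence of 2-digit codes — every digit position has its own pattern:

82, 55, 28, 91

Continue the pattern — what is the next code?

First digit — −3 each step, mod 10: 8, 5, 2, 9 → 6.
Second digit goes 2, 5, 8, 1 → 4 (+3 each step, mod 10).
Combining the parts gives 64.

64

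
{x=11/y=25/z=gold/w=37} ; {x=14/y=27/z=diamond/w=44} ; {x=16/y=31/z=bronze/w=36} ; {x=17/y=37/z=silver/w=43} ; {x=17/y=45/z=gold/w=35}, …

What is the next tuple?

For the x, differences are 3, 2, 1, … (decreasing by 1 each time): 11, 14, 16, 17, 17 → 16.
Y: 25, 27, 31, 37, 45 → 55 (differences are 2, 4, 6, … (increasing by 2 each time)).
Z goes gold, diamond, bronze, silver, gold → diamond (repeats gold → diamond → bronze → silver).
W: 37, 44, 36, 43, 35 → 42 (alternating steps +7, −8, +7, −8, …).
So the next tuple is {x=16/y=55/z=diamond/w=42}.

{x=16/y=55/z=diamond/w=42}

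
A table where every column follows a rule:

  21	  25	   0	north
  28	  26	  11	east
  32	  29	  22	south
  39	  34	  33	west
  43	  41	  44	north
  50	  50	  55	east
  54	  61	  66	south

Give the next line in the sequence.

First component: alternating steps +7, +4, +7, +4, …; 21, 28, 32, 39, 43, 50, 54 → 61.
Second component: 25, 26, 29, 34, 41, 50, 61 → 74 (differences are 1, 3, 5, … (increasing by 2 each time)).
Third component — +11 each step: 0, 11, 22, 33, 44, 55, 66 → 77.
Direction: repeats north → east → south → west; north, east, south, west, north, east, south → west.
Putting it together: 61  74  77  west.

61  74  77  west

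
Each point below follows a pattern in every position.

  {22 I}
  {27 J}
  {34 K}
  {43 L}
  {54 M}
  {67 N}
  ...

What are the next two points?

{82 O}, {99 P}

First slot: differences are 5, 7, 9, … (increasing by 2 each time), so 22, 27, 34, 43, 54, 67 → 82 → 99.
Letter — letters move forward 1 place in the alphabet: I, J, K, L, M, N → O → P.
So the next two points are {82 O} and {99 P}.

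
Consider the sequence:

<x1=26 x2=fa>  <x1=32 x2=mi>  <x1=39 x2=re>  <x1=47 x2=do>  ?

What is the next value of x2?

ti

X2: fa, mi, re, do → ti (runs backward through the solfège scale do→ti).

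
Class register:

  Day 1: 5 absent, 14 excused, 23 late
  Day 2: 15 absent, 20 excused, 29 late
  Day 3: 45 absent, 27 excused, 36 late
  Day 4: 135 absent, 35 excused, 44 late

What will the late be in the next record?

53

Excused: 14, 20, 27, 35 → 44 (differences are 6, 7, 8, … (increasing by 1 each time)).
Late: always 9 more than the excused; 23, 29, 36, 44 → 53.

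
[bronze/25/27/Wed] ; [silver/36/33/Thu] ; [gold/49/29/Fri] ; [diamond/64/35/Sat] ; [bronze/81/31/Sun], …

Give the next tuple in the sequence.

Rank — repeats bronze → silver → gold → diamond: bronze, silver, gold, diamond, bronze → silver.
Second entry: perfect squares: 5², 6², 7², …, so 25, 36, 49, 64, 81 → 100.
Third entry: alternating steps +6, −4, +6, −4, …; 27, 33, 29, 35, 31 → 37.
Day: Wed, Thu, Fri, Sat, Sun → Mon (runs through the weekdays Mon→Sun).
Combining the parts gives [silver/100/37/Mon].

[silver/100/37/Mon]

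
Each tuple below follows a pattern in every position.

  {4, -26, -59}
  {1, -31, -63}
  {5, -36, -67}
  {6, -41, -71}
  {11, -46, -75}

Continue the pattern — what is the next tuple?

First value goes 4, 1, 5, 6, 11 → 17 (each term is the sum of the two before it).
Second value: -26, -31, -36, -41, -46 → -51 (−5 each step).
Third value goes -59, -63, -67, -71, -75 → -79 (−4 each step).
Combining the parts gives {17, -51, -79}.

{17, -51, -79}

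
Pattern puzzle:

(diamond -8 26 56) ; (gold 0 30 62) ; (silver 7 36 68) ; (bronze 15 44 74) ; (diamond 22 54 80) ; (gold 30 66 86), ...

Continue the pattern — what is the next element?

Rank goes diamond, gold, silver, bronze, diamond, gold → silver (repeats diamond → gold → silver → bronze).
Second part goes -8, 0, 7, 15, 22, 30 → 37 (alternating steps +8, +7, +8, +7, …).
Third part — differences are 4, 6, 8, … (increasing by 2 each time): 26, 30, 36, 44, 54, 66 → 80.
For the fourth part, +6 each step: 56, 62, 68, 74, 80, 86 → 92.
So the next element is (silver 37 80 92).

(silver 37 80 92)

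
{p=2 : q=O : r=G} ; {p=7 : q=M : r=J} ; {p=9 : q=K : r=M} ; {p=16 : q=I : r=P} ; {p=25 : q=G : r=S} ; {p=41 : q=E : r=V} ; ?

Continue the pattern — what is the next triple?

P: each term is the sum of the two before it, so 2, 7, 9, 16, 25, 41 → 66.
Q: O, M, K, I, G, E → C (letters move back 2 places in the alphabet).
R goes G, J, M, P, S, V → Y (letters move forward 3 places in the alphabet).
Combining the parts gives {p=66 : q=C : r=Y}.

{p=66 : q=C : r=Y}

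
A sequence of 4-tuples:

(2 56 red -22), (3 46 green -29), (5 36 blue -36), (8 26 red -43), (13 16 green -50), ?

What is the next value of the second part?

6

Second part: −10 each step, so 56, 46, 36, 26, 16 → 6.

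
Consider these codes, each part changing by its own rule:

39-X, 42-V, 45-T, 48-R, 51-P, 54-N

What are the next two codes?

For the first component, +3 each step: 39, 42, 45, 48, 51, 54 → 57 → 60.
Letter — letters move back 2 places in the alphabet: X, V, T, R, P, N → L → J.
Putting the parts together: 57-L and then 60-J.

57-L, 60-J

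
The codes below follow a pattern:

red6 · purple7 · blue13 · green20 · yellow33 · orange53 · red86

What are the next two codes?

purple139, blue225

Colour: repeats red → purple → blue → green → yellow → orange, so red, purple, blue, green, yellow, orange, red → purple → blue.
Second component — each term is the sum of the two before it: 6, 7, 13, 20, 33, 53, 86 → 139 → 225.
Putting the parts together: purple139 and then blue225.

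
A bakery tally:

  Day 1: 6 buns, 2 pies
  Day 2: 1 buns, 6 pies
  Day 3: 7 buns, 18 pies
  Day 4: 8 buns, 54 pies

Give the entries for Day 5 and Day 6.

Buns goes 6, 1, 7, 8 → 15 → 23 (each term is the sum of the two before it).
For the pies, ×3 each step: 2, 6, 18, 54 → 162 → 486.
So the next two records are 15 buns, 162 pies and 23 buns, 486 pies.

15 buns, 162 pies; 23 buns, 486 pies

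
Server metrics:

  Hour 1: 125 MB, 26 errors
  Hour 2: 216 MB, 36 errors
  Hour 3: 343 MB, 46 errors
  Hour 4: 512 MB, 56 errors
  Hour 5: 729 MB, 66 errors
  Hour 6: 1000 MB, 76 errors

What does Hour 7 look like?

MB: 125, 216, 343, 512, 729, 1000 → 1331 (perfect cubes: 5³, 6³, 7³, …).
For the errors, +10 each step: 26, 36, 46, 56, 66, 76 → 86.
Combining the parts gives 1331 MB, 86 errors.

1331 MB, 86 errors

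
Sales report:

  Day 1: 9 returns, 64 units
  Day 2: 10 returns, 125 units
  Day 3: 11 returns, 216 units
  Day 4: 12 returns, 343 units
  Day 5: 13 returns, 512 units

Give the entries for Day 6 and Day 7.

Returns goes 9, 10, 11, 12, 13 → 14 → 15 (+1 each step).
Units: 64, 125, 216, 343, 512 → 729 → 1000 (perfect cubes: 4³, 5³, 6³, …).
Putting the parts together: 14 returns, 729 units and then 15 returns, 1000 units.

14 returns, 729 units; 15 returns, 1000 units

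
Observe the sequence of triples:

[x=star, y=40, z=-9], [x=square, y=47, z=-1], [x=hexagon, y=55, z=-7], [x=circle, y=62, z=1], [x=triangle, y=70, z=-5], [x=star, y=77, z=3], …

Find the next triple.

X goes star, square, hexagon, circle, triangle, star → square (repeats star → square → hexagon → circle → triangle).
For the y, alternating steps +7, +8, +7, +8, …: 40, 47, 55, 62, 70, 77 → 85.
Z — alternating steps +8, −6, +8, −6, …: -9, -1, -7, 1, -5, 3 → -3.
Combining the parts gives [x=square, y=85, z=-3].

[x=square, y=85, z=-3]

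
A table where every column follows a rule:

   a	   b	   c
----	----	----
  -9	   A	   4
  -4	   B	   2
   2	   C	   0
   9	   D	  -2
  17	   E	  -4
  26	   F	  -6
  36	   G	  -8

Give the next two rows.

For the column a, differences are 5, 6, 7, … (increasing by 1 each time): -9, -4, 2, 9, 17, 26, 36 → 47 → 59.
For the column b, letters move forward 1 place in the alphabet: A, B, C, D, E, F, G → H → I.
Column c — −2 each step: 4, 2, 0, -2, -4, -6, -8 → -10 → -12.
Putting the parts together: 47  H  -10 and then 59  I  -12.

47  H  -10; 59  I  -12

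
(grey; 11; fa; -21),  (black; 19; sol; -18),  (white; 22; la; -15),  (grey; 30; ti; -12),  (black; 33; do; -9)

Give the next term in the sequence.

For the shade, repeats grey → black → white: grey, black, white, grey, black → white.
Second component — alternating steps +8, +3, +8, +3, …: 11, 19, 22, 30, 33 → 41.
Note: runs through the solfège scale do→ti; fa, sol, la, ti, do → re.
Fourth component — +3 each step: -21, -18, -15, -12, -9 → -6.
Combining the parts gives (white; 41; re; -6).

(white; 41; re; -6)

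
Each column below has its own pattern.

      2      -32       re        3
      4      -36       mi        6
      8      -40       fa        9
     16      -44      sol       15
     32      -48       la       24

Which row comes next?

First component: ×2 each step; 2, 4, 8, 16, 32 → 64.
Second component — −4 each step: -32, -36, -40, -44, -48 → -52.
Note — runs through the solfège scale do→ti: re, mi, fa, sol, la → ti.
Fourth component goes 3, 6, 9, 15, 24 → 39 (each term is the sum of the two before it).
Combining the parts gives 64  -52  ti  39.

64  -52  ti  39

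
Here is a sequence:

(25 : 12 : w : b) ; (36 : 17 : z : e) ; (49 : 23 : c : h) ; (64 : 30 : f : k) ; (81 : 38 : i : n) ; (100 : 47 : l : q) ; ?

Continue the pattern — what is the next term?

First slot: 25, 36, 49, 64, 81, 100 → 121 (perfect squares: 5², 6², 7², …).
For the second slot, differences are 5, 6, 7, … (increasing by 1 each time): 12, 17, 23, 30, 38, 47 → 57.
First letter: w, z, c, f, i, l → o (letters move forward 3 places in the alphabet, wrapping Z→A).
Second letter: b, e, h, k, n, q → t (letters move forward 3 places in the alphabet).
Putting it together: (121 : 57 : o : t).

(121 : 57 : o : t)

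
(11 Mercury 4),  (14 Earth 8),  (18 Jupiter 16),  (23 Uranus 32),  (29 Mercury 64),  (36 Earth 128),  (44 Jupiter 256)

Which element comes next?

For the first component, differences are 3, 4, 5, … (increasing by 1 each time): 11, 14, 18, 23, 29, 36, 44 → 53.
For the planet, repeats Mercury → Earth → Jupiter → Uranus: Mercury, Earth, Jupiter, Uranus, Mercury, Earth, Jupiter → Uranus.
Third component: ×2 each step, so 4, 8, 16, 32, 64, 128, 256 → 512.
So the next element is (53 Uranus 512).

(53 Uranus 512)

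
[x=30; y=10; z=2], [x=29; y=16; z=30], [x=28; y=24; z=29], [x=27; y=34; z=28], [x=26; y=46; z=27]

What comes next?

X: −1 each step, so 30, 29, 28, 27, 26 → 25.
Y — differences are 6, 8, 10, … (increasing by 2 each time): 10, 16, 24, 34, 46 → 60.
For the z, always the previous value of the x: 2, 30, 29, 28, 27 → 26.
So the next term is [x=25; y=60; z=26].

[x=25; y=60; z=26]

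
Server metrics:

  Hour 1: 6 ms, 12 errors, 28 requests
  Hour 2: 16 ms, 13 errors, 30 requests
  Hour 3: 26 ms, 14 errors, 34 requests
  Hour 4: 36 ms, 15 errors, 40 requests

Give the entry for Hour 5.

Ms: +10 each step; 6, 16, 26, 36 → 46.
Errors: +1 each step, so 12, 13, 14, 15 → 16.
Requests — differences are 2, 4, 6, … (increasing by 2 each time): 28, 30, 34, 40 → 48.
Combining the parts gives 46 ms, 16 errors, 48 requests.

46 ms, 16 errors, 48 requests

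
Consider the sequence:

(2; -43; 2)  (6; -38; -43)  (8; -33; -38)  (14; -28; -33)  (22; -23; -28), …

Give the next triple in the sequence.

For the first value, each term is the sum of the two before it: 2, 6, 8, 14, 22 → 36.
Second value goes -43, -38, -33, -28, -23 → -18 (+5 each step).
Third value — always the previous value of the second value: 2, -43, -38, -33, -28 → -23.
Combining the parts gives (36; -18; -23).

(36; -18; -23)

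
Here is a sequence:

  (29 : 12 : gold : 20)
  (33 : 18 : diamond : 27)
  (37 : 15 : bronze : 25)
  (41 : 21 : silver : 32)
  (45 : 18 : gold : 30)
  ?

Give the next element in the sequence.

(49 : 24 : diamond : 37)

First value: 29, 33, 37, 41, 45 → 49 (+4 each step).
Second value — alternating steps +6, −3, +6, −3, …: 12, 18, 15, 21, 18 → 24.
Rank: repeats gold → diamond → bronze → silver, so gold, diamond, bronze, silver, gold → diamond.
Fourth value: 20, 27, 25, 32, 30 → 37 (alternating steps +7, −2, +7, −2, …).
Combining the parts gives (49 : 24 : diamond : 37).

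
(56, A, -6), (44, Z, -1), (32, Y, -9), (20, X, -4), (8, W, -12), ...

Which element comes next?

(-4, V, -7)

First value: −12 each step, so 56, 44, 32, 20, 8 → -4.
Letter: letters move back 1 place in the alphabet, wrapping A→Z, so A, Z, Y, X, W → V.
Third value: alternating steps +5, −8, +5, −8, …, so -6, -1, -9, -4, -12 → -7.
Combining the parts gives (-4, V, -7).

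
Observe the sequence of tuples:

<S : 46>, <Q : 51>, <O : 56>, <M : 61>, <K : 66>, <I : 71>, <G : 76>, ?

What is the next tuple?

<E : 81>

Letter: letters move back 2 places in the alphabet; S, Q, O, M, K, I, G → E.
Second slot: 46, 51, 56, 61, 66, 71, 76 → 81 (+5 each step).
Putting it together: <E : 81>.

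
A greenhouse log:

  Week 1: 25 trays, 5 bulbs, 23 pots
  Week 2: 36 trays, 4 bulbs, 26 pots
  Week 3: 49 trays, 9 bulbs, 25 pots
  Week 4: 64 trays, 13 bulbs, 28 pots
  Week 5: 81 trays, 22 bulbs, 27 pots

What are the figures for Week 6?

For the trays, perfect squares: 5², 6², 7², …: 25, 36, 49, 64, 81 → 100.
Bulbs — each term is the sum of the two before it: 5, 4, 9, 13, 22 → 35.
Pots: alternating steps +3, −1, +3, −1, …; 23, 26, 25, 28, 27 → 30.
Putting it together: 100 trays, 35 bulbs, 30 pots.

100 trays, 35 bulbs, 30 pots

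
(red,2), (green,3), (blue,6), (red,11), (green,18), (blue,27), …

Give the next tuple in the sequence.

Colour — repeats red → green → blue: red, green, blue, red, green, blue → red.
Second value: differences are 1, 3, 5, … (increasing by 2 each time), so 2, 3, 6, 11, 18, 27 → 38.
Putting it together: (red,38).

(red,38)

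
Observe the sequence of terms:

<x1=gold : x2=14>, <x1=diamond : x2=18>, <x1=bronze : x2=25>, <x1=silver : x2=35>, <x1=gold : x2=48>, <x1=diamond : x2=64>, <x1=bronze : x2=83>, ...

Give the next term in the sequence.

X1: repeats gold → diamond → bronze → silver, so gold, diamond, bronze, silver, gold, diamond, bronze → silver.
X2 — differences are 4, 7, 10, … (increasing by 3 each time): 14, 18, 25, 35, 48, 64, 83 → 105.
Combining the parts gives <x1=silver : x2=105>.

<x1=silver : x2=105>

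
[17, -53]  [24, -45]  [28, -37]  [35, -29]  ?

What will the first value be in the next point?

39

First value — alternating steps +7, +4, +7, +4, …: 17, 24, 28, 35 → 39.
Second value: +8 each step; -53, -45, -37, -29 → -21.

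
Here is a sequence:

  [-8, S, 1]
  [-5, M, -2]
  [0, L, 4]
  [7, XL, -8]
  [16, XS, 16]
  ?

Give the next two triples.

[27, S, -32], [40, M, 64]

First part goes -8, -5, 0, 7, 16 → 27 → 40 (differences are 3, 5, 7, … (increasing by 2 each time)).
Size: runs through clothing sizes XS→XL, so S, M, L, XL, XS → S → M.
Third part — ×(-2) each step: 1, -2, 4, -8, 16 → -32 → 64.
Putting the parts together: [27, S, -32] and then [40, M, 64].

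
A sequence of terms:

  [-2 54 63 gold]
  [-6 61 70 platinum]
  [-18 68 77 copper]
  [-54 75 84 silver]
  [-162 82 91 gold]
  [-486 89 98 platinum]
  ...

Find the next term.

First entry goes -2, -6, -18, -54, -162, -486 → -1458 (×3 each step).
Second entry: +7 each step; 54, 61, 68, 75, 82, 89 → 96.
Third entry: always 9 more than the second entry; 63, 70, 77, 84, 91, 98 → 105.
Metal: repeats gold → platinum → copper → silver; gold, platinum, copper, silver, gold, platinum → copper.
Putting it together: [-1458 96 105 copper].

[-1458 96 105 copper]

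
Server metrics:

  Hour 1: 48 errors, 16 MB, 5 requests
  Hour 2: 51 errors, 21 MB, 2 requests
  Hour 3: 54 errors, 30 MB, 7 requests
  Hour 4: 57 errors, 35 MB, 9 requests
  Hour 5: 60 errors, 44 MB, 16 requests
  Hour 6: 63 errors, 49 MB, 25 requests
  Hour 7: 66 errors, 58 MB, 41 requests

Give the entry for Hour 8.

For the errors, +3 each step: 48, 51, 54, 57, 60, 63, 66 → 69.
MB: alternating steps +5, +9, +5, +9, …; 16, 21, 30, 35, 44, 49, 58 → 63.
Requests: each term is the sum of the two before it, so 5, 2, 7, 9, 16, 25, 41 → 66.
Combining the parts gives 69 errors, 63 MB, 66 requests.

69 errors, 63 MB, 66 requests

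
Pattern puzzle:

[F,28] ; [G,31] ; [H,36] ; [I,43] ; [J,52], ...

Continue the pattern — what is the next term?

[K,63]

Letter: F, G, H, I, J → K (letters move forward 1 place in the alphabet).
Second coordinate: differences are 3, 5, 7, … (increasing by 2 each time), so 28, 31, 36, 43, 52 → 63.
Combining the parts gives [K,63].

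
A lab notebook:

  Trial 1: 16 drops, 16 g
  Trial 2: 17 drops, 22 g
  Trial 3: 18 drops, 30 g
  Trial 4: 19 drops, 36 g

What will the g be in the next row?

44

G: alternating steps +6, +8, +6, +8, …; 16, 22, 30, 36 → 44.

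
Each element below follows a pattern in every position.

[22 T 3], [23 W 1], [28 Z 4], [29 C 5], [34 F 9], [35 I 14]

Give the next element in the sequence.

First part — alternating steps +1, +5, +1, +5, …: 22, 23, 28, 29, 34, 35 → 40.
Letter — letters move forward 3 places in the alphabet, wrapping Z→A: T, W, Z, C, F, I → L.
Third part goes 3, 1, 4, 5, 9, 14 → 23 (each term is the sum of the two before it).
Putting it together: [40 L 23].

[40 L 23]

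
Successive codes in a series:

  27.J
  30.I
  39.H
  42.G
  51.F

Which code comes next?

54.E

For the first component, alternating steps +3, +9, +3, +9, …: 27, 30, 39, 42, 51 → 54.
Letter: J, I, H, G, F → E (letters move back 1 place in the alphabet).
Combining the parts gives 54.E.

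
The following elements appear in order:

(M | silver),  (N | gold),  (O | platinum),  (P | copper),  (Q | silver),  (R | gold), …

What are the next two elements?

(S | platinum), (T | copper)

Letter: letters move forward 1 place in the alphabet, so M, N, O, P, Q, R → S → T.
Metal: silver, gold, platinum, copper, silver, gold → platinum → copper (repeats silver → gold → platinum → copper).
So the next two elements are (S | platinum) and (T | copper).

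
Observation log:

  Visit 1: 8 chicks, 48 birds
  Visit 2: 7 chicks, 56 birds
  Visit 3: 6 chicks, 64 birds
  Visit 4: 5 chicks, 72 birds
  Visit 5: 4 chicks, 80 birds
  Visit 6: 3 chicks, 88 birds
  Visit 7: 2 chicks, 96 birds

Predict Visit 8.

Chicks: 8, 7, 6, 5, 4, 3, 2 → 1 (−1 each step).
Birds goes 48, 56, 64, 72, 80, 88, 96 → 104 (+8 each step).
Putting it together: 1 chicks, 104 birds.

1 chicks, 104 birds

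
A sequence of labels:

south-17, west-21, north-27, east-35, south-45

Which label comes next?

west-57

Direction: repeats south → west → north → east; south, west, north, east, south → west.
Second component: differences are 4, 6, 8, … (increasing by 2 each time), so 17, 21, 27, 35, 45 → 57.
Combining the parts gives west-57.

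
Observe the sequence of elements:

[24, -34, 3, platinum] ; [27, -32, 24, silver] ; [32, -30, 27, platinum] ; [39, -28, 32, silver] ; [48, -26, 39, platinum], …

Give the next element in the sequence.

First value goes 24, 27, 32, 39, 48 → 59 (differences are 3, 5, 7, … (increasing by 2 each time)).
Second value: +2 each step; -34, -32, -30, -28, -26 → -24.
Third value: always the previous value of the first value; 3, 24, 27, 32, 39 → 48.
Metal: platinum, silver, platinum, silver, platinum → silver (alternates platinum ↔ silver).
Putting it together: [59, -24, 48, silver].

[59, -24, 48, silver]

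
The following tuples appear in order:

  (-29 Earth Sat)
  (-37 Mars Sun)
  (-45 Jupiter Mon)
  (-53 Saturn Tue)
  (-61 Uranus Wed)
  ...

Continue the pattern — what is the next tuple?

(-69 Neptune Thu)

First coordinate — −8 each step: -29, -37, -45, -53, -61 → -69.
Planet: runs through the planets Mercury→Neptune, so Earth, Mars, Jupiter, Saturn, Uranus → Neptune.
Day: Sat, Sun, Mon, Tue, Wed → Thu (runs through the weekdays Mon→Sun).
So the next tuple is (-69 Neptune Thu).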